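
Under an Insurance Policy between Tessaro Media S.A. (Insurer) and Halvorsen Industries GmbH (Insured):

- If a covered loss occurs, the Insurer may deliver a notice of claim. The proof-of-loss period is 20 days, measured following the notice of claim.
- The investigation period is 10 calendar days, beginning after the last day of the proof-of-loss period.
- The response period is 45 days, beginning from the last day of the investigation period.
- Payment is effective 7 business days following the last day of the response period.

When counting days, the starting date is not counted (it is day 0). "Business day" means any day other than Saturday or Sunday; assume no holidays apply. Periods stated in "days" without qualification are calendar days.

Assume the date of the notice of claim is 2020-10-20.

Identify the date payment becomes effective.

The last day of the proof-of-loss period: 20 calendar days after 2020-10-20 is 2020-11-09.
The last day of the investigation period: 2020-11-09 + 10 days = 2020-11-19.
The last day of the response period: 2020-11-19 + 45 days = 2021-01-03.
The date payment becomes effective: counting 7 business days from Sunday, 2021-01-03 (Jan 4, Jan 5, Jan 6, Jan 7, Jan 8, Jan 11, Jan 12, skipping weekends) reaches Tuesday, 2021-01-12.

2021-01-12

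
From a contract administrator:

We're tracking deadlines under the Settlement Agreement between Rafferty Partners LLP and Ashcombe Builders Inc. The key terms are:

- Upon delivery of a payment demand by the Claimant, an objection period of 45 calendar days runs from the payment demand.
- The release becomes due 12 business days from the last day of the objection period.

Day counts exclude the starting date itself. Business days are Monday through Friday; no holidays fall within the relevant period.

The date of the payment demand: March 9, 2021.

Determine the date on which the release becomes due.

The last day of the objection period: 45 calendar days after March 9, 2021 is April 23, 2021.
The date on which the release becomes due: 12 business days after Friday, April 23, 2021, skipping weekends — Apr 26, Apr 27, Apr 28, Apr 29, …, May 7, May 10, May 11 — lands on Tuesday, May 11, 2021.

May 11, 2021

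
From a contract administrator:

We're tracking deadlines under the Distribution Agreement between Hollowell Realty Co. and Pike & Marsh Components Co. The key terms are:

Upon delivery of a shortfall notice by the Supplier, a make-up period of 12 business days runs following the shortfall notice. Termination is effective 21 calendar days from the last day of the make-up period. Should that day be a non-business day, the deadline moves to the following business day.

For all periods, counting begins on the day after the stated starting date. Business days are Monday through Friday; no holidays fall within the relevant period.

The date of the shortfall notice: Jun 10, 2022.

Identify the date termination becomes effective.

Jul 19, 2022

The last day of the make-up period: counting 12 business days from Friday, Jun 10, 2022 (Jun 13, Jun 14, Jun 15, Jun 16, …, Jun 24, Jun 27, Jun 28, skipping weekends) reaches Tuesday, Jun 28, 2022.
The date termination becomes effective: Jun 28, 2022 + 21 days = Jul 19, 2022. Jul 19, 2022 is a Tuesday, so no roll-forward applies.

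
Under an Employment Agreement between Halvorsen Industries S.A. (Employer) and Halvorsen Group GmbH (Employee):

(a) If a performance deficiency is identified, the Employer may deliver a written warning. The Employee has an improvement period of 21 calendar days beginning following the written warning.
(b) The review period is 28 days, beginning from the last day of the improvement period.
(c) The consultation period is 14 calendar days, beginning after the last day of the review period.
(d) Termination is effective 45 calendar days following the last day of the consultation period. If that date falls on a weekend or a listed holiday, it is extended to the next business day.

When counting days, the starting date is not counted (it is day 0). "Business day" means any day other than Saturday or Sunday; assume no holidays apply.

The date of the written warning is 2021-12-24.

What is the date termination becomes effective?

The last day of the improvement period: 21 calendar days after 2021-12-24 is 2022-01-14.
The last day of the review period: 28 calendar days after 2022-01-14 is 2022-02-11.
The last day of the consultation period: 2022-02-11 + 14 days = 2022-02-25.
Adding 45 calendar days to 2022-02-25 gives 2022-04-11, which is the date termination becomes effective. 2022-04-11 is a Monday, so no roll-forward applies.

2022-04-11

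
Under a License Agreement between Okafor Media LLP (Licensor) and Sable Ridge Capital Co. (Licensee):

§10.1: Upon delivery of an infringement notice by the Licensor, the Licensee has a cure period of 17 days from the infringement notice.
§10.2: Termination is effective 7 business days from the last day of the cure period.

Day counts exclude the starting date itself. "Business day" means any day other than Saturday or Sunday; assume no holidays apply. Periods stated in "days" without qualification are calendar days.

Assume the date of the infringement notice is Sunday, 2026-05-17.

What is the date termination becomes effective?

2026-06-12

The last day of the cure period: 17 calendar days after 2026-05-17 is 2026-06-03.
The date termination becomes effective: counting 7 business days from Wednesday, 2026-06-03 (Jun 4, Jun 5, Jun 8, Jun 9, Jun 10, Jun 11, Jun 12, skipping weekends) reaches Friday, 2026-06-12.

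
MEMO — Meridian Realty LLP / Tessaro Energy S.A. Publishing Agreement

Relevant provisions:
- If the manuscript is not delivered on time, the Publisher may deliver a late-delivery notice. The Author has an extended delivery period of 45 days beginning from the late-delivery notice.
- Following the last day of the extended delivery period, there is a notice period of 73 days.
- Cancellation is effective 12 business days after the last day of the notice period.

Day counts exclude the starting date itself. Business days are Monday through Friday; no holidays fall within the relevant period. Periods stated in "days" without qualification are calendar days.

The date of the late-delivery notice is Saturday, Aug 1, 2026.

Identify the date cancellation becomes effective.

Dec 15, 2026

The last day of the extended delivery period: 45 calendar days after Aug 1, 2026 is Sep 15, 2026.
Adding 73 calendar days to Sep 15, 2026 gives Nov 27, 2026, which is the last day of the notice period.
From Friday, Nov 27, 2026, 12 business days (Nov 30, Dec 1, Dec 2, Dec 3, …, Dec 11, Dec 14, Dec 15, skipping weekends) brings us to Tuesday, Dec 15, 2026, which is the date cancellation becomes effective.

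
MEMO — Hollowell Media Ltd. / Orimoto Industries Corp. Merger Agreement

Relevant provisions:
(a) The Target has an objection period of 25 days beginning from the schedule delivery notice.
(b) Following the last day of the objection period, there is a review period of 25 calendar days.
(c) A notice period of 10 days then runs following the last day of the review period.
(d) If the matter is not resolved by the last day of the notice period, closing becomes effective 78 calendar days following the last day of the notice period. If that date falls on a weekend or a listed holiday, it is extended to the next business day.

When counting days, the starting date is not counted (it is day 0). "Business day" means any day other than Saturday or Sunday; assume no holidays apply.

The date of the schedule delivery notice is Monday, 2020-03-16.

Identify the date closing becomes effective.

The last day of the objection period: 2020-03-16 + 25 days = 2020-04-10.
The last day of the review period: 25 calendar days after 2020-04-10 is 2020-05-05.
Adding 10 calendar days to 2020-05-05 gives 2020-05-15, which is the last day of the notice period.
The date closing becomes effective: 2020-05-15 + 78 days = 2020-08-01. That falls on a Saturday, so it rolls to the next business day, Monday, 2020-08-03.

2020-08-03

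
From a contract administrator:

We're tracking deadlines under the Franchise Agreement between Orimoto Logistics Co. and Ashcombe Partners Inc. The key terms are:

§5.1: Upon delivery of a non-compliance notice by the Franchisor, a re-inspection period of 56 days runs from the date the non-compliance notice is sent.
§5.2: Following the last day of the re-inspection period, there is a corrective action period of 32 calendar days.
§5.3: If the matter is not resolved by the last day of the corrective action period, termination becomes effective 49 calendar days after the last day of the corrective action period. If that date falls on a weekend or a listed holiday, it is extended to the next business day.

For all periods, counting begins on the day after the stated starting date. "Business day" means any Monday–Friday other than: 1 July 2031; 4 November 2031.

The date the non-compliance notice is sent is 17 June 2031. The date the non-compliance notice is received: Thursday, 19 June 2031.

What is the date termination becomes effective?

3 November 2031

The last day of the re-inspection period: 17 June 2031 + 56 days = 12 August 2031.
Adding 32 calendar days to 12 August 2031 gives 13 September 2031, which is the last day of the corrective action period.
The date termination becomes effective: 13 September 2031 + 49 days = 1 November 2031. That falls on a Saturday, so it rolls to the next business day, Monday, 3 November 2031.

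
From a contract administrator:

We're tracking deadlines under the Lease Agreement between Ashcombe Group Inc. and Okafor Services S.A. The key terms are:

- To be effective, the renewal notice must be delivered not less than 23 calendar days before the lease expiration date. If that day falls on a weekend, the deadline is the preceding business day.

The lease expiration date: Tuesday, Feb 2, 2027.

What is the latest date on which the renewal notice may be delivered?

Feb 2, 2027 minus 23 days is Jan 10, 2027. That is a Sunday, so the deadline moves back to Friday, Jan 8, 2027.

Jan 8, 2027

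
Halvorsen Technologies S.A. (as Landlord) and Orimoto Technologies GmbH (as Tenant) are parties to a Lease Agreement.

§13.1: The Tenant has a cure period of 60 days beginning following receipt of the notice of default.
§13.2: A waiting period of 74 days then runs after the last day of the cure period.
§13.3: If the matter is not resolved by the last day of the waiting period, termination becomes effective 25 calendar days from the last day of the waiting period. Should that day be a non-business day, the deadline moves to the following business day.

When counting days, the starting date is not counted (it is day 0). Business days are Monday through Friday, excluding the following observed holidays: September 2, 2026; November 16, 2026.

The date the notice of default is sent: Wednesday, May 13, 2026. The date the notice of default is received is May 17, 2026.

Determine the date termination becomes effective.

October 23, 2026

The last day of the cure period: May 17, 2026 + 60 days = July 16, 2026.
The last day of the waiting period: July 16, 2026 + 74 days = September 28, 2026.
The date termination becomes effective: 25 calendar days after September 28, 2026 is October 23, 2026. October 23, 2026 is a Friday and is not a listed holiday, so no roll-forward applies.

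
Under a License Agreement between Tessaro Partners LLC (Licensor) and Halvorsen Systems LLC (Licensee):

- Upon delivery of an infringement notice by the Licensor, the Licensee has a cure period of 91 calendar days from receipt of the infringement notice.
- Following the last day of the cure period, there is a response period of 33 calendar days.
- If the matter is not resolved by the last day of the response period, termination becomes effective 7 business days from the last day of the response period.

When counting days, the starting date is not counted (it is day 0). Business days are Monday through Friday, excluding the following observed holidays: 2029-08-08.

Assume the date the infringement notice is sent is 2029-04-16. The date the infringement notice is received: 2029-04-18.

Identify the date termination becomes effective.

2029-08-29

The last day of the cure period: 2029-04-18 + 91 days = 2029-07-18.
The last day of the response period: 33 calendar days after 2029-07-18 is 2029-08-20.
From Monday, 2029-08-20, 7 business days (Aug 21, Aug 22, Aug 23, Aug 24, Aug 27, Aug 28, Aug 29, skipping weekends) brings us to Wednesday, 2029-08-29, which is the date termination becomes effective.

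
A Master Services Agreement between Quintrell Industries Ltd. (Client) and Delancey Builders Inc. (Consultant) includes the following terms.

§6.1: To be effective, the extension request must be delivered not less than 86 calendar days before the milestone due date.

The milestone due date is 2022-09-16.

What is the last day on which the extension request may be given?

2022-06-22

2022-09-16 minus 86 days is 2022-06-22.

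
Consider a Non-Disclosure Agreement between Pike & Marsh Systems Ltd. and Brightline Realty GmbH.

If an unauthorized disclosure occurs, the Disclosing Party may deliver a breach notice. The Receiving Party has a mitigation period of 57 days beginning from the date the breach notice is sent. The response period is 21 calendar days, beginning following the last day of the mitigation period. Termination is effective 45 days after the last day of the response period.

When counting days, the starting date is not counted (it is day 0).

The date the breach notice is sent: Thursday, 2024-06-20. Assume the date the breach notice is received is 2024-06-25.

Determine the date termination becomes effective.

2024-10-21

Adding 57 calendar days to 2024-06-20 gives 2024-08-16, which is the last day of the mitigation period.
The last day of the response period: 21 calendar days after 2024-08-16 is 2024-09-06.
The date termination becomes effective: 2024-09-06 + 45 days = 2024-10-21.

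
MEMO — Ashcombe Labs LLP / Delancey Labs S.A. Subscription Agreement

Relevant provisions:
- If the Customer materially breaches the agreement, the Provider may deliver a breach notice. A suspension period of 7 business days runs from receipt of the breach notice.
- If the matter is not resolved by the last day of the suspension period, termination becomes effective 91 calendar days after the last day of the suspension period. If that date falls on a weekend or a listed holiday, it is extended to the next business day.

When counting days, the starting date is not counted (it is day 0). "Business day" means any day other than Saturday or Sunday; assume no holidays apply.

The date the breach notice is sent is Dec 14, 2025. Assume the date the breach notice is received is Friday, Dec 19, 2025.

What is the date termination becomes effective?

The last day of the suspension period: 7 business days after Friday, Dec 19, 2025, skipping weekends — Dec 22, Dec 23, Dec 24, Dec 25, Dec 26, Dec 29, Dec 30 — lands on Tuesday, Dec 30, 2025.
The date termination becomes effective: Dec 30, 2025 + 91 days = Mar 31, 2026. Mar 31, 2026 is a Tuesday, so no roll-forward applies.

Mar 31, 2026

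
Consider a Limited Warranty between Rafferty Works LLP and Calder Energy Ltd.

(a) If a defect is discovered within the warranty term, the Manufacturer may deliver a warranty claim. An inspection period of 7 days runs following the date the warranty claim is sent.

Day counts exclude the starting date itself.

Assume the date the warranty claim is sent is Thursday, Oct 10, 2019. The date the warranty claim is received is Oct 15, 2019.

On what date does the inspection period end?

Adding 7 calendar days to Oct 10, 2019 gives Oct 17, 2019, which is the last day of the inspection period.

Oct 17, 2019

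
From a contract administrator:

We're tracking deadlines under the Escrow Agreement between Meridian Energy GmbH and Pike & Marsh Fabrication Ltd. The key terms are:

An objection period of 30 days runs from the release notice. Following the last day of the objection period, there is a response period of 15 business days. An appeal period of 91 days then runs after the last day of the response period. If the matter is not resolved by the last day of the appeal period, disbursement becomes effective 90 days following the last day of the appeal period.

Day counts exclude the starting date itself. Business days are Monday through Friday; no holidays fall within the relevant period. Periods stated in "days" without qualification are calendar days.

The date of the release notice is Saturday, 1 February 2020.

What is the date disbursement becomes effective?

The last day of the objection period: 30 calendar days after 1 February 2020 is 2 March 2020.
From Monday, 2 March 2020, 15 business days (Mar 3, Mar 4, Mar 5, Mar 6, …, Mar 19, Mar 20, Mar 23, skipping weekends) brings us to Monday, 23 March 2020, which is the last day of the response period.
Adding 91 calendar days to 23 March 2020 gives 22 June 2020, which is the last day of the appeal period.
Adding 90 calendar days to 22 June 2020 gives 20 September 2020, which is the date disbursement becomes effective.

20 September 2020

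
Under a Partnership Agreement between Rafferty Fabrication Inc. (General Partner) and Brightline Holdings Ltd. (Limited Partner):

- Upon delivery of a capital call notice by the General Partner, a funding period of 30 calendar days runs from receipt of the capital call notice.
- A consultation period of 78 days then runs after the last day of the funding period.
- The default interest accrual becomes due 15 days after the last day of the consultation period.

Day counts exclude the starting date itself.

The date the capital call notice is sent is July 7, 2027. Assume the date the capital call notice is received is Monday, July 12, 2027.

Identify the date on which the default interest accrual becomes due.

The last day of the funding period: July 12, 2027 + 30 days = August 11, 2027.
Adding 78 calendar days to August 11, 2027 gives October 28, 2027, which is the last day of the consultation period.
The date on which the default interest accrual becomes due: 15 calendar days after October 28, 2027 is November 12, 2027.

November 12, 2027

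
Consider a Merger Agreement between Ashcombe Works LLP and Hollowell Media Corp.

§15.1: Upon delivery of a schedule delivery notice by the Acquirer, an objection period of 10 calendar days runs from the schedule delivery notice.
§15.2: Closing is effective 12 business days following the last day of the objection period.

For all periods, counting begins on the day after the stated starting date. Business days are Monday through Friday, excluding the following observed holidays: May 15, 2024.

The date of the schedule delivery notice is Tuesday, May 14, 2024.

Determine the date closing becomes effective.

Adding 10 calendar days to May 14, 2024 gives May 24, 2024, which is the last day of the objection period.
From Friday, May 24, 2024, 12 business days (May 27, May 28, May 29, May 30, …, Jun 7, Jun 10, Jun 11, skipping weekends) brings us to Tuesday, Jun 11, 2024, which is the date closing becomes effective.

Jun 11, 2024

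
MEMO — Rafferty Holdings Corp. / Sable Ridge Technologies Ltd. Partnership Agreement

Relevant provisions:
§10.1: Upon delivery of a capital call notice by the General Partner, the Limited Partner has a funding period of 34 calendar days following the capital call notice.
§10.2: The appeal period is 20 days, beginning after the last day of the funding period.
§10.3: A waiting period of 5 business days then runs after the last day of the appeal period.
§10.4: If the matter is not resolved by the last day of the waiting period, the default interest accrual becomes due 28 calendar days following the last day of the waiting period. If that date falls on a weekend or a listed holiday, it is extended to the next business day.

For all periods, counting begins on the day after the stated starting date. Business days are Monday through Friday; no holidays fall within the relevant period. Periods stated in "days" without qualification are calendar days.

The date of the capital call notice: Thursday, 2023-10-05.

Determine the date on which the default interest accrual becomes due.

Adding 34 calendar days to 2023-10-05 gives 2023-11-08, which is the last day of the funding period.
Adding 20 calendar days to 2023-11-08 gives 2023-11-28, which is the last day of the appeal period.
The last day of the waiting period: 5 business days after Tuesday, 2023-11-28, skipping weekends — Nov 29, Nov 30, Dec 1, Dec 4, Dec 5 — lands on Tuesday, 2023-12-05.
Adding 28 calendar days to 2023-12-05 gives 2024-01-02, which is the date on which the default interest accrual becomes due. 2024-01-02 is a Tuesday, so no roll-forward applies.

2024-01-02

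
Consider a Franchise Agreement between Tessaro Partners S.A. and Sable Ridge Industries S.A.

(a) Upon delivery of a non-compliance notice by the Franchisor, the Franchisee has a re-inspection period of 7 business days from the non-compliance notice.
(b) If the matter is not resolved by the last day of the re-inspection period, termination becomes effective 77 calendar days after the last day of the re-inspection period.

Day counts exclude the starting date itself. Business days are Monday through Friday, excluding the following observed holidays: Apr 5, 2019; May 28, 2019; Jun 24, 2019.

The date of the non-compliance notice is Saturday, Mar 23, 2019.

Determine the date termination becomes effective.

From Saturday, Mar 23, 2019, 7 business days (Mar 25, Mar 26, Mar 27, Mar 28, Mar 29, Apr 1, Apr 2, skipping weekends) brings us to Tuesday, Apr 2, 2019, which is the last day of the re-inspection period.
Adding 77 calendar days to Apr 2, 2019 gives Jun 18, 2019, which is the date termination becomes effective.

Jun 18, 2019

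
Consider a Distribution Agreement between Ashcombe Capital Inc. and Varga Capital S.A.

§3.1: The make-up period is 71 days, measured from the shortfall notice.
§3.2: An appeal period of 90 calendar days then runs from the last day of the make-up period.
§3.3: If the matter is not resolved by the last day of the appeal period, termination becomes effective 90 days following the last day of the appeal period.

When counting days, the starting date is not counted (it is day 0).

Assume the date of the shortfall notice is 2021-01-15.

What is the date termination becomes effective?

The last day of the make-up period: 71 calendar days after 2021-01-15 is 2021-03-27.
The last day of the appeal period: 2021-03-27 + 90 days = 2021-06-25.
Adding 90 calendar days to 2021-06-25 gives 2021-09-23, which is the date termination becomes effective.

2021-09-23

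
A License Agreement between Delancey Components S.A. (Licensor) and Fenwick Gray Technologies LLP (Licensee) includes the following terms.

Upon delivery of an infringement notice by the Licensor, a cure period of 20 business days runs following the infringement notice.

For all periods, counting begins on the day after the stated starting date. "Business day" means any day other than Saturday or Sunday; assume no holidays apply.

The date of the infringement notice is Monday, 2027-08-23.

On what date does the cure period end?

2027-09-20

The last day of the cure period: counting 20 business days from Monday, 2027-08-23 (Aug 24, Aug 25, Aug 26, Aug 27, …, Sep 16, Sep 17, Sep 20, skipping weekends) reaches Monday, 2027-09-20.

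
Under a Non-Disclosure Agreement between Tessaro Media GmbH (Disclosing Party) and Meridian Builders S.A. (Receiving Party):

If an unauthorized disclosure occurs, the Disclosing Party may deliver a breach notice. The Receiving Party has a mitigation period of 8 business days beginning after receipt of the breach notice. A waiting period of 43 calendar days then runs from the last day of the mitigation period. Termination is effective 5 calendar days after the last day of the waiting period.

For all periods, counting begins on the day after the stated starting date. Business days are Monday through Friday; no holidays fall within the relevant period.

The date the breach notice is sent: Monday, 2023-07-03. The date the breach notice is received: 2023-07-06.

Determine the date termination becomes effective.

The last day of the mitigation period: 8 business days after Thursday, 2023-07-06, skipping weekends — Jul 7, Jul 10, Jul 11, Jul 12, Jul 13, Jul 14, Jul 17, Jul 18 — lands on Tuesday, 2023-07-18.
The last day of the waiting period: 43 calendar days after 2023-07-18 is 2023-08-30.
The date termination becomes effective: 2023-08-30 + 5 days = 2023-09-04.

2023-09-04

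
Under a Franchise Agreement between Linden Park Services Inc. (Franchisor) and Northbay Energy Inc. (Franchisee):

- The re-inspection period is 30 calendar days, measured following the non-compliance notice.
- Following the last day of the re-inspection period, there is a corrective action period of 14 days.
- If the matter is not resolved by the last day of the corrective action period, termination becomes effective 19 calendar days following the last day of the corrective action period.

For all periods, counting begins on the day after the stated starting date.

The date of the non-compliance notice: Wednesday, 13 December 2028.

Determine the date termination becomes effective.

14 February 2029

The last day of the re-inspection period: 30 calendar days after 13 December 2028 is 12 January 2029.
The last day of the corrective action period: 12 January 2029 + 14 days = 26 January 2029.
Adding 19 calendar days to 26 January 2029 gives 14 February 2029, which is the date termination becomes effective.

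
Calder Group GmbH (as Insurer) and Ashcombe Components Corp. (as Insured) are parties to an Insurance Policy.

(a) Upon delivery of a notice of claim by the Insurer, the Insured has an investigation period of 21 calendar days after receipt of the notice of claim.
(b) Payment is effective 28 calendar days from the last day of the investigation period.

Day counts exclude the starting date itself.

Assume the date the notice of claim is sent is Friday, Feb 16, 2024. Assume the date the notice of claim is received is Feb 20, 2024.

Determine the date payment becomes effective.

The last day of the investigation period: Feb 20, 2024 + 21 days = Mar 12, 2024.
The date payment becomes effective: 28 calendar days after Mar 12, 2024 is Apr 9, 2024.

Apr 9, 2024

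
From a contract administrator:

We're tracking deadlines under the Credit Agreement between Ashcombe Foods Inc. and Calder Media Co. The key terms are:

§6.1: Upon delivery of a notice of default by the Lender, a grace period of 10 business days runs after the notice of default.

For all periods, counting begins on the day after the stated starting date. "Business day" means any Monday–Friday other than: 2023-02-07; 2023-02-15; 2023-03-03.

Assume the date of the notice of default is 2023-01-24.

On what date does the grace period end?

From Tuesday, 2023-01-24, 10 business days (Jan 25, Jan 26, Jan 27, Jan 30, Jan 31, Feb 1, Feb 2, Feb 3, Feb 6, Feb 8, skipping weekends and the listed holiday on Feb 7) brings us to Wednesday, 2023-02-08, which is the last day of the grace period.

2023-02-08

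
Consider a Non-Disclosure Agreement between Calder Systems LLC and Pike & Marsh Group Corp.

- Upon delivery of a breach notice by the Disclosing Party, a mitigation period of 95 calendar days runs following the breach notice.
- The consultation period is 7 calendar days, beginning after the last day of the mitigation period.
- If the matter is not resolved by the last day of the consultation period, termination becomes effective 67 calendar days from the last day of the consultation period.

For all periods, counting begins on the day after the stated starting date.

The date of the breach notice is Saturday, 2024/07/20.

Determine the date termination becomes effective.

2025/01/05

The last day of the mitigation period: 95 calendar days after 2024/07/20 is 2024/10/23.
The last day of the consultation period: 7 calendar days after 2024/10/23 is 2024/10/30.
The date termination becomes effective: 2024/10/30 + 67 days = 2025/01/05.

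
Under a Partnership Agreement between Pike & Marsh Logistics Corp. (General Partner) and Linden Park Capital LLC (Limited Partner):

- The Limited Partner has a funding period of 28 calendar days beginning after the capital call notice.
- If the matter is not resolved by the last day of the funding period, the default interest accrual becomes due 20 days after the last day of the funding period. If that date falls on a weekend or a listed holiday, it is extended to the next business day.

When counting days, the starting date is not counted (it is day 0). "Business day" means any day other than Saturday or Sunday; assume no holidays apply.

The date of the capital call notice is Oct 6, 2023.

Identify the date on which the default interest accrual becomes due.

The last day of the funding period: 28 calendar days after Oct 6, 2023 is Nov 3, 2023.
The date on which the default interest accrual becomes due: 20 calendar days after Nov 3, 2023 is Nov 23, 2023. Nov 23, 2023 is a Thursday, so no roll-forward applies.

Nov 23, 2023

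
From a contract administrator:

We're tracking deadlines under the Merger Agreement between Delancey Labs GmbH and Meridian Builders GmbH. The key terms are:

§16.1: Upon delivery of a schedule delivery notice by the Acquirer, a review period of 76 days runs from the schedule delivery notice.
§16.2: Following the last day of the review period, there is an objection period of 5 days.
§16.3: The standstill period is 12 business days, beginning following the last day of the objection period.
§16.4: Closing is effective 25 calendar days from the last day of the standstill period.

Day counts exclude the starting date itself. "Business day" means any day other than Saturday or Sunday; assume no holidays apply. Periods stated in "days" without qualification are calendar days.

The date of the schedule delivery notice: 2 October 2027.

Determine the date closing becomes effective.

Adding 76 calendar days to 2 October 2027 gives 17 December 2027, which is the last day of the review period.
The last day of the objection period: 17 December 2027 + 5 days = 22 December 2027.
The last day of the standstill period: 12 business days after Wednesday, 22 December 2027, skipping weekends — Dec 23, Dec 24, Dec 27, Dec 28, …, Jan 5, Jan 6, Jan 7 — lands on Friday, 7 January 2028.
Adding 25 calendar days to 7 January 2028 gives 1 February 2028, which is the date closing becomes effective.

1 February 2028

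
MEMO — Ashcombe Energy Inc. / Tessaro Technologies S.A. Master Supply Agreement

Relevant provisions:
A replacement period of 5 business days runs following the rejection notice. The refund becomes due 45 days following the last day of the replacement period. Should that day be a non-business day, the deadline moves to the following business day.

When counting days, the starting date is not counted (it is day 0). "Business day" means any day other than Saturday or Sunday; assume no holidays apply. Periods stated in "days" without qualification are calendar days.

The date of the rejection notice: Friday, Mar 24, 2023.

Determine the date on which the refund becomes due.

May 15, 2023

The last day of the replacement period: counting 5 business days from Friday, Mar 24, 2023 (Mar 27, Mar 28, Mar 29, Mar 30, Mar 31, skipping weekends) reaches Friday, Mar 31, 2023.
The date on which the refund becomes due: 45 calendar days after Mar 31, 2023 is May 15, 2023. May 15, 2023 is a Monday, so no roll-forward applies.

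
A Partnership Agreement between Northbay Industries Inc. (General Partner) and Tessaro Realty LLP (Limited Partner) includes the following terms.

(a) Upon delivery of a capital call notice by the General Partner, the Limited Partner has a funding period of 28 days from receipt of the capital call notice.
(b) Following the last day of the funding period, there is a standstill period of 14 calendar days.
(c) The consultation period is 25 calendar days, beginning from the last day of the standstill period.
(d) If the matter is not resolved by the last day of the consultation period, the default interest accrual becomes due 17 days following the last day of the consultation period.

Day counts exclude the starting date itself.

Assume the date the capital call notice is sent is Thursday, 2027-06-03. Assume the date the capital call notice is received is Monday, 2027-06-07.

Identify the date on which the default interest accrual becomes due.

The last day of the funding period: 2027-06-07 + 28 days = 2027-07-05.
The last day of the standstill period: 14 calendar days after 2027-07-05 is 2027-07-19.
Adding 25 calendar days to 2027-07-19 gives 2027-08-13, which is the last day of the consultation period.
Adding 17 calendar days to 2027-08-13 gives 2027-08-30, which is the date on which the default interest accrual becomes due.

2027-08-30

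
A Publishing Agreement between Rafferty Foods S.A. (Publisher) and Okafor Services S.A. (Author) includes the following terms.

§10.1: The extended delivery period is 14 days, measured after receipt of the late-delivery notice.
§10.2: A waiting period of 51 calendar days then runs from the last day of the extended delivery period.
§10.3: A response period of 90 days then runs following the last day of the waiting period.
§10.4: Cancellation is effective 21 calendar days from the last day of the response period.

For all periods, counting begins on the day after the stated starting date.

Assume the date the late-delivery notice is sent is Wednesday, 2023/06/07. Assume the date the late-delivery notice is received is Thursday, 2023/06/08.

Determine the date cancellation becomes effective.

The last day of the extended delivery period: 14 calendar days after 2023/06/08 is 2023/06/22.
The last day of the waiting period: 51 calendar days after 2023/06/22 is 2023/08/12.
The last day of the response period: 90 calendar days after 2023/08/12 is 2023/11/10.
The date cancellation becomes effective: 21 calendar days after 2023/11/10 is 2023/12/01.

2023/12/01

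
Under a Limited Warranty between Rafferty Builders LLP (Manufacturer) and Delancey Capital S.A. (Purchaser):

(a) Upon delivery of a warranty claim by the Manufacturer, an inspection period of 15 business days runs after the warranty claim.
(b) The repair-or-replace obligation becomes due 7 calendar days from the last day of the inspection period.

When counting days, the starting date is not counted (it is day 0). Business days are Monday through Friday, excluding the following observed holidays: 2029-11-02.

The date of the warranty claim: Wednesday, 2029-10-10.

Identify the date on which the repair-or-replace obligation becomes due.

The last day of the inspection period: counting 15 business days from Wednesday, 2029-10-10 (Oct 11, Oct 12, Oct 15, Oct 16, …, Oct 29, Oct 30, Oct 31, skipping weekends) reaches Wednesday, 2029-10-31.
The date on which the repair-or-replace obligation becomes due: 7 calendar days after 2029-10-31 is 2029-11-07.

2029-11-07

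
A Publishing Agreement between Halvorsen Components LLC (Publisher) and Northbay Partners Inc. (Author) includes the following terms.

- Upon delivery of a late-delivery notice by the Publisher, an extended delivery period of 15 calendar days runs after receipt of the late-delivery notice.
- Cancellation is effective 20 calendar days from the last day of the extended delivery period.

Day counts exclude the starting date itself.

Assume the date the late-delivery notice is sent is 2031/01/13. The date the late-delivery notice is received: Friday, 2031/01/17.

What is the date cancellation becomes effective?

2031/02/21

The last day of the extended delivery period: 15 calendar days after 2031/01/17 is 2031/02/01.
The date cancellation becomes effective: 2031/02/01 + 20 days = 2031/02/21.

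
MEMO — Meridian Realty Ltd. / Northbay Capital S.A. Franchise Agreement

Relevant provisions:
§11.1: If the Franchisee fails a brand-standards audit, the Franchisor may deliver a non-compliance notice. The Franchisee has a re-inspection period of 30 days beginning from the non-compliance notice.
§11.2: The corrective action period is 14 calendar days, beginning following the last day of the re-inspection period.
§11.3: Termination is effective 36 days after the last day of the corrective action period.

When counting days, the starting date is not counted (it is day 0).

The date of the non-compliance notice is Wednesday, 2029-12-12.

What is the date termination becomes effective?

2030-03-02

Adding 30 calendar days to 2029-12-12 gives 2030-01-11, which is the last day of the re-inspection period.
The last day of the corrective action period: 14 calendar days after 2030-01-11 is 2030-01-25.
The date termination becomes effective: 2030-01-25 + 36 days = 2030-03-02.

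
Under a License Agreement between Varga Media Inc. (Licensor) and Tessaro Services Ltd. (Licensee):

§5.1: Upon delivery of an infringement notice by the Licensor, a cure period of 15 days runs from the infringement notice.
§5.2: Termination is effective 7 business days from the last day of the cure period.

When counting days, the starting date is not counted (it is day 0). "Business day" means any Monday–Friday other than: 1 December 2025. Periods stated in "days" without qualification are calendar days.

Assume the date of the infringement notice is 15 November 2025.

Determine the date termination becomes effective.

10 December 2025

The last day of the cure period: 15 calendar days after 15 November 2025 is 30 November 2025.
The date termination becomes effective: counting 7 business days from Sunday, 30 November 2025 (Dec 2, Dec 3, Dec 4, Dec 5, Dec 8, Dec 9, Dec 10, skipping weekends and the listed holiday on Dec 1) reaches Wednesday, 10 December 2025.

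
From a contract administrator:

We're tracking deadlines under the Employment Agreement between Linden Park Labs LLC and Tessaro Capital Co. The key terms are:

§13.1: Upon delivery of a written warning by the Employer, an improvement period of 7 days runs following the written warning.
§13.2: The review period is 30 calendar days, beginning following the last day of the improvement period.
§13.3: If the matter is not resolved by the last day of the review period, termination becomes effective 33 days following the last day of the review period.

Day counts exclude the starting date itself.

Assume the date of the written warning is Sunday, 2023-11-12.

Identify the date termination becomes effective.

Adding 7 calendar days to 2023-11-12 gives 2023-11-19, which is the last day of the improvement period.
The last day of the review period: 2023-11-19 + 30 days = 2023-12-19.
The date termination becomes effective: 2023-12-19 + 33 days = 2024-01-21.

2024-01-21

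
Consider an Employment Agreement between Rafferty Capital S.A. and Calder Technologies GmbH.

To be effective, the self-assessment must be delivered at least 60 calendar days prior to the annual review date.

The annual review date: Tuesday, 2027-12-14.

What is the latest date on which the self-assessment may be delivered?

2027-10-15

Counting back 60 calendar days from 2027-12-14 gives 2027-10-15.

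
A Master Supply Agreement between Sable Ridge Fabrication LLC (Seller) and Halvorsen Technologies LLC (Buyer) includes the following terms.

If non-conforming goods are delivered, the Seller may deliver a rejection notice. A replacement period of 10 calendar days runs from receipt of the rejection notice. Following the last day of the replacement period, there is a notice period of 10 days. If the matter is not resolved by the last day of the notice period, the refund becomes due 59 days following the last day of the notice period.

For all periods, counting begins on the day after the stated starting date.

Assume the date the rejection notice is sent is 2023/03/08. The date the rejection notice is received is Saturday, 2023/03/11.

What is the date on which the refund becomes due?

2023/05/29

Adding 10 calendar days to 2023/03/11 gives 2023/03/21, which is the last day of the replacement period.
Adding 10 calendar days to 2023/03/21 gives 2023/03/31, which is the last day of the notice period.
The date on which the refund becomes due: 59 calendar days after 2023/03/31 is 2023/05/29.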